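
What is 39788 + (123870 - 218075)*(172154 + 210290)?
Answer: -36028097232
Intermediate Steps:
39788 + (123870 - 218075)*(172154 + 210290) = 39788 - 94205*382444 = 39788 - 36028137020 = -36028097232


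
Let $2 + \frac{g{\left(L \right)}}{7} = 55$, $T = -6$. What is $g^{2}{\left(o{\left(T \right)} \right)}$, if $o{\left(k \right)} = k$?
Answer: $137641$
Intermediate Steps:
$g{\left(L \right)} = 371$ ($g{\left(L \right)} = -14 + 7 \cdot 55 = -14 + 385 = 371$)
$g^{2}{\left(o{\left(T \right)} \right)} = 371^{2} = 137641$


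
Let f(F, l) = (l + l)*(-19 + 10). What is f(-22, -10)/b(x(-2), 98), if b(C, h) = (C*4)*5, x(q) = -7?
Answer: -9/7 ≈ -1.2857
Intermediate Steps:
f(F, l) = -18*l (f(F, l) = (2*l)*(-9) = -18*l)
b(C, h) = 20*C (b(C, h) = (4*C)*5 = 20*C)
f(-22, -10)/b(x(-2), 98) = (-18*(-10))/((20*(-7))) = 180/(-140) = 180*(-1/140) = -9/7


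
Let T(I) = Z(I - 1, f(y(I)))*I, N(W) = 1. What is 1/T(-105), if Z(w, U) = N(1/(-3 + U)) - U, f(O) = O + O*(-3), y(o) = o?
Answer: 1/21945 ≈ 4.5568e-5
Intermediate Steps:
f(O) = -2*O (f(O) = O - 3*O = -2*O)
Z(w, U) = 1 - U
T(I) = I*(1 + 2*I) (T(I) = (1 - (-2)*I)*I = (1 + 2*I)*I = I*(1 + 2*I))
1/T(-105) = 1/(-105*(1 + 2*(-105))) = 1/(-105*(1 - 210)) = 1/(-105*(-209)) = 1/21945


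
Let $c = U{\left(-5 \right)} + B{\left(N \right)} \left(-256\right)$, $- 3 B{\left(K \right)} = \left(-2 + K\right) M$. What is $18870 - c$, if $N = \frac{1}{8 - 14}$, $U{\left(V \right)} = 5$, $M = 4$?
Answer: $\frac{176441}{9} \approx 19605.0$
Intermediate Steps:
$N = - \frac{1}{6}$ ($N = \frac{1}{-6} = - \frac{1}{6} \approx -0.16667$)
$B{\left(K \right)} = \frac{8}{3} - \frac{4 K}{3}$ ($B{\left(K \right)} = - \frac{\left(-2 + K\right) 4}{3} = - \frac{-8 + 4 K}{3} = \frac{8}{3} - \frac{4 K}{3}$)
$c = - \frac{6611}{9}$ ($c = 5 + \left(\frac{8}{3} - - \frac{2}{9}\right) \left(-256\right) = 5 + \left(\frac{8}{3} + \frac{2}{9}\right) \left(-256\right) = 5 + \frac{26}{9} \left(-256\right) = 5 - \frac{6656}{9} = - \frac{6611}{9} \approx -734.56$)
$18870 - c = 18870 - - \frac{6611}{9} = 18870 + \frac{6611}{9} = \frac{176441}{9}$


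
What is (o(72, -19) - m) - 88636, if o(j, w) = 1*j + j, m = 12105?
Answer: -100597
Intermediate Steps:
o(j, w) = 2*j (o(j, w) = j + j = 2*j)
(o(72, -19) - m) - 88636 = (2*72 - 1*12105) - 88636 = (144 - 12105) - 88636 = -11961 - 88636 = -100597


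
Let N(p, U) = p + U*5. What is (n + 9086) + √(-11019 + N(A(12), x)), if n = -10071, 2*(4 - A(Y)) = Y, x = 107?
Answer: -985 + 7*I*√214 ≈ -985.0 + 102.4*I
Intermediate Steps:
A(Y) = 4 - Y/2
N(p, U) = p + 5*U
(n + 9086) + √(-11019 + N(A(12), x)) = (-10071 + 9086) + √(-11019 + ((4 - ½*12) + 5*107)) = -985 + √(-11019 + ((4 - 6) + 535)) = -985 + √(-11019 + (-2 + 535)) = -985 + √(-11019 + 533) = -985 + √(-10486) = -985 + 7*I*√214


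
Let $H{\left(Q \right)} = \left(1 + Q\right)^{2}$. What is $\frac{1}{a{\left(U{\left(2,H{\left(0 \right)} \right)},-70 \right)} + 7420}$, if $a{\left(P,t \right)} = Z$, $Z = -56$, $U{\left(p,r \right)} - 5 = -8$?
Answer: $\frac{1}{7364} \approx 0.0001358$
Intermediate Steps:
$U{\left(p,r \right)} = -3$ ($U{\left(p,r \right)} = 5 - 8 = -3$)
$a{\left(P,t \right)} = -56$
$\frac{1}{a{\left(U{\left(2,H{\left(0 \right)} \right)},-70 \right)} + 7420} = \frac{1}{-56 + 7420} = \frac{1}{7364}$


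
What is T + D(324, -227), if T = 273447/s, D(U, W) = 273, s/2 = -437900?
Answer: 238819953/875800 ≈ 272.69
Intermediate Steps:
s = -875800 (s = 2*(-437900) = -875800)
T = -273447/875800 (T = 273447/(-875800) = 273447*(-1/875800) = -273447/875800 ≈ -0.31223)
T + D(324, -227) = -273447/875800 + 273 = 238819953/875800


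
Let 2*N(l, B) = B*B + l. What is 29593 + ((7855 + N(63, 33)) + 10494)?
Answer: 48518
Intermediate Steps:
N(l, B) = l/2 + B**2/2 (N(l, B) = (B*B + l)/2 = (B**2 + l)/2 = (l + B**2)/2 = l/2 + B**2/2)
29593 + ((7855 + N(63, 33)) + 10494) = 29593 + ((7855 + ((1/2)*63 + (1/2)*33**2)) + 10494) = 29593 + ((7855 + (63/2 + (1/2)*1089)) + 10494) = 29593 + ((7855 + (63/2 + 1089/2)) + 10494) = 29593 + ((7855 + 576) + 10494) = 29593 + (8431 + 10494) = 29593 + 18925 = 48518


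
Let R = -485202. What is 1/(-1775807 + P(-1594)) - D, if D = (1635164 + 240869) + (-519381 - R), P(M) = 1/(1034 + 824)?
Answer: -6077104084398728/3299449405 ≈ -1.8419e+6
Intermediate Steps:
P(M) = 1/1858
D = 1841854 (D = (1635164 + 240869) + (-519381 - 1*(-485202)) = 1876033 + (-519381 + 485202) = 1876033 - 34179 = 1841854)
1/(-1775807 + P(-1594)) - D = 1/(-1775807 + 1/1858) - 1*1841854 = 1/(-3299449405/1858) - 1841854 = -1858/3299449405 - 1841854 = -6077104084398728/3299449405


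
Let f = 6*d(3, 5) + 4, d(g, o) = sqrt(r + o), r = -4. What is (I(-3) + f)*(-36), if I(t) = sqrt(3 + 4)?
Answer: -360 - 36*sqrt(7) ≈ -455.25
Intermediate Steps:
d(g, o) = sqrt(-4 + o)
f = 10 (f = 6*sqrt(-4 + 5) + 4 = 6*sqrt(1) + 4 = 6*1 + 4 = 6 + 4 = 10)
I(t) = sqrt(7)
(I(-3) + f)*(-36) = (sqrt(7) + 10)*(-36) = (10 + sqrt(7))*(-36) = -360 - 36*sqrt(7)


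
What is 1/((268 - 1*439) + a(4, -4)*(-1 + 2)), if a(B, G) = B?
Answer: -1/167 ≈ -0.0059880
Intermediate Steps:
1/((268 - 1*439) + a(4, -4)*(-1 + 2)) = 1/((268 - 1*439) + 4*(-1 + 2)) = 1/((268 - 439) + 4*1) = 1/(-171 + 4) = 1/(-167) = -1/167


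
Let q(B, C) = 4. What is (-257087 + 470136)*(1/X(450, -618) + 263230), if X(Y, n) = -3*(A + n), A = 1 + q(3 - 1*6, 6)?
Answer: 103132753741579/1839 ≈ 5.6081e+10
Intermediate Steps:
A = 5 (A = 1 + 4 = 5)
X(Y, n) = -15 - 3*n (X(Y, n) = -3*(5 + n) = -15 - 3*n)
(-257087 + 470136)*(1/X(450, -618) + 263230) = (-257087 + 470136)*(1/(-15 - 3*(-618)) + 263230) = 213049*(1/(-15 + 1854) + 263230) = 213049*(1/1839 + 263230) = 213049*(484079971/1839) = 103132753741579/1839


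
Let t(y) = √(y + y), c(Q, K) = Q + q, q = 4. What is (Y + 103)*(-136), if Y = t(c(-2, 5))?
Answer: -14280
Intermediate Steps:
c(Q, K) = 4 + Q (c(Q, K) = Q + 4 = 4 + Q)
t(y) = √2*√y (t(y) = √(2*y) = √2*√y)
Y = 2 (Y = √2*√(4 - 2) = √2*√2 = 2)
(Y + 103)*(-136) = (2 + 103)*(-136) = 105*(-136) = -14280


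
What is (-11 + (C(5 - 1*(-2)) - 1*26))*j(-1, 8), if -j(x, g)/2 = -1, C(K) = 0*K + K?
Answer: -60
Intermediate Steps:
C(K) = K (C(K) = 0 + K = K)
j(x, g) = 2 (j(x, g) = -2*(-1) = 2)
(-11 + (C(5 - 1*(-2)) - 1*26))*j(-1, 8) = (-11 + ((5 - 1*(-2)) - 1*26))*2 = (-11 + ((5 + 2) - 26))*2 = (-11 + (7 - 26))*2 = (-11 - 19)*2 = -30*2 = -60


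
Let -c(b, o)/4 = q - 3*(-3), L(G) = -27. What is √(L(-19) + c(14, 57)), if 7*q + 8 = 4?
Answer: 5*I*√119/7 ≈ 7.7919*I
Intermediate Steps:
q = -4/7 (q = -8/7 + (⅐)*4 = -8/7 + 4/7 = -4/7 ≈ -0.57143)
c(b, o) = -236/7 (c(b, o) = -4*(-4/7 - 3*(-3)) = -4*(-4/7 + 9) = -4*59/7 = -236/7)
√(L(-19) + c(14, 57)) = √(-27 - 236/7) = √(-425/7) = 5*I*√119/7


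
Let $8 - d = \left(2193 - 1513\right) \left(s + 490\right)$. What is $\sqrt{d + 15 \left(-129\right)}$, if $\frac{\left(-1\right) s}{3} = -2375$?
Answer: $i \sqrt{5180127} \approx 2276.0 i$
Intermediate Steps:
$s = 7125$ ($s = \left(-3\right) \left(-2375\right) = 7125$)
$d = -5178192$ ($d = 8 - \left(2193 - 1513\right) \left(7125 + 490\right) = 8 - 680 \cdot 7615 = 8 - 5178200 = -5178192$)
$\sqrt{d + 15 \left(-129\right)} = \sqrt{-5178192 + 15 \left(-129\right)} = \sqrt{-5178192 - 1935} = \sqrt{-5180127} = i \sqrt{5180127}$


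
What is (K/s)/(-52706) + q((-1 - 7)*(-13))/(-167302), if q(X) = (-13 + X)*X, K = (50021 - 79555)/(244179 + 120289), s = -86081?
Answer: -3912384280315573885/69162057761907468124 ≈ -0.056568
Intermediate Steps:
K = -14767/182234 (K = -29534/364468 = -29534*1/364468 = -14767/182234 ≈ -0.081033)
q(X) = X*(-13 + X)
(K/s)/(-52706) + q((-1 - 7)*(-13))/(-167302) = -14767/182234/(-86081)/(-52706) + (((-1 - 7)*(-13))*(-13 + (-1 - 7)*(-13)))/(-167302) = -14767/182234*(-1/86081)*(-1/52706) + ((-8*(-13))*(-13 - 8*(-13)))*(-1/167302) = (14767/15686884954)*(-1/52706) + (104*(-13 + 104))*(-1/167302) = -14767/826792958385524 + (104*91)*(-1/167302) = -14767/826792958385524 + 9464*(-1/167302) = -14767/826792958385524 - 4732/83651 = -3912384280315573885/69162057761907468124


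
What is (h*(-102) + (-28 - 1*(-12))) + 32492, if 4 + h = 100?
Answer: 22684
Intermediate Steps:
h = 96 (h = -4 + 100 = 96)
(h*(-102) + (-28 - 1*(-12))) + 32492 = (96*(-102) + (-28 - 1*(-12))) + 32492 = (-9792 + (-28 + 12)) + 32492 = (-9792 - 16) + 32492 = -9808 + 32492 = 22684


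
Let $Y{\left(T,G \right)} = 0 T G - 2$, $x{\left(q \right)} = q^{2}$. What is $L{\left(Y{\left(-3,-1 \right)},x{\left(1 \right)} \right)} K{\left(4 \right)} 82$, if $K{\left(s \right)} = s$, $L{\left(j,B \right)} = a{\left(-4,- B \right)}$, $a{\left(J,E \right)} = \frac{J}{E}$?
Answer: $1312$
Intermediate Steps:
$Y{\left(T,G \right)} = -2$ ($Y{\left(T,G \right)} = 0 G - 2 = 0 - 2 = -2$)
$L{\left(j,B \right)} = \frac{4}{B}$ ($L{\left(j,B \right)} = - \frac{4}{\left(-1\right) B} = - 4 \left(- \frac{1}{B}\right) = \frac{4}{B}$)
$L{\left(Y{\left(-3,-1 \right)},x{\left(1 \right)} \right)} K{\left(4 \right)} 82 = \frac{4}{1^{2}} \cdot 4 \cdot 82 = \frac{4}{1} \cdot 4 \cdot 82 = 4 \cdot 1 \cdot 4 \cdot 82 = 4 \cdot 4 \cdot 82 = 16 \cdot 82 = 1312$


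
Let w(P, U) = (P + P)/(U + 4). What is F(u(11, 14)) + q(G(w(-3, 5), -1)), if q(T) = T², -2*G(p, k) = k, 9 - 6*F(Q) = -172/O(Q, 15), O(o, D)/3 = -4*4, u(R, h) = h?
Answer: 83/72 ≈ 1.1528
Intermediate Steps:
O(o, D) = -48 (O(o, D) = 3*(-4*4) = 3*(-16) = -48)
w(P, U) = 2*P/(4 + U) (w(P, U) = (2*P)/(4 + U) = 2*P/(4 + U))
F(Q) = 65/72 (F(Q) = 3/2 - (-86)/(3*(-48)) = 3/2 - (-86)*(-1)/(3*48) = 3/2 - ⅙*43/12 = 3/2 - 43/72 = 65/72)
G(p, k) = -k/2
F(u(11, 14)) + q(G(w(-3, 5), -1)) = 65/72 + (-½*(-1))² = 65/72 + (½)² = 65/72 + ¼ = 83/72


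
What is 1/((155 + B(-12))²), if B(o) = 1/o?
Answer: 144/3455881 ≈ 4.1668e-5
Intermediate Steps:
1/((155 + B(-12))²) = 1/((155 + 1/(-12))²) = 1/((155 - 1/12)²) = 1/((1859/12)²) = 1/(3455881/144) = 144/3455881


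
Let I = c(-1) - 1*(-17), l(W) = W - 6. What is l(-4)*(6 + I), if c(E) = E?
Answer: -220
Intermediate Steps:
l(W) = -6 + W
I = 16 (I = -1 - 1*(-17) = -1 + 17 = 16)
l(-4)*(6 + I) = (-6 - 4)*(6 + 16) = -10*22 = -220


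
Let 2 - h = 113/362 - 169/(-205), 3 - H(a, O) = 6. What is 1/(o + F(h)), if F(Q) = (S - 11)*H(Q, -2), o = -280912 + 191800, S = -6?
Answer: -1/89061 ≈ -1.1228e-5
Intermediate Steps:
H(a, O) = -3 (H(a, O) = 3 - 1*6 = 3 - 6 = -3)
o = -89112
h = 64077/74210 (h = 2 - (113/362 - 169/(-205)) = 2 - (113*(1/362) - 169*(-1/205)) = 2 - (113/362 + 169/205) = 2 - 1*84343/74210 = 2 - 84343/74210 = 64077/74210 ≈ 0.86345)
F(Q) = 51 (F(Q) = (-6 - 11)*(-3) = -17*(-3) = 51)
1/(o + F(h)) = 1/(-89112 + 51) = 1/(-89061) = -1/89061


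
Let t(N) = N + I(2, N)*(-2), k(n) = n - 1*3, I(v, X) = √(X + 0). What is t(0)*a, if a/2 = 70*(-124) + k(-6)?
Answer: 0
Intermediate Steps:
I(v, X) = √X
k(n) = -3 + n (k(n) = n - 3 = -3 + n)
t(N) = N - 2*√N (t(N) = N + √N*(-2) = N - 2*√N)
a = -17378 (a = 2*(70*(-124) + (-3 - 6)) = 2*(-8680 - 9) = 2*(-8689) = -17378)
t(0)*a = (0 - 2*√0)*(-17378) = (0 - 2*0)*(-17378) = (0 + 0)*(-17378) = 0*(-17378) = 0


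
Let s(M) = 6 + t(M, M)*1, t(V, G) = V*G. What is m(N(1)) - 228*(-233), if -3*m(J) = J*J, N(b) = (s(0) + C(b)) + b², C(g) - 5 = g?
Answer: 159203/3 ≈ 53068.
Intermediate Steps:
t(V, G) = G*V
C(g) = 5 + g
s(M) = 6 + M² (s(M) = 6 + (M*M)*1 = 6 + M²*1 = 6 + M²)
N(b) = 11 + b + b² (N(b) = ((6 + 0²) + (5 + b)) + b² = ((6 + 0) + (5 + b)) + b² = (6 + (5 + b)) + b² = (11 + b) + b² = 11 + b + b²)
m(J) = -J²/3 (m(J) = -J*J/3 = -J²/3)
m(N(1)) - 228*(-233) = -(11 + 1 + 1²)²/3 - 228*(-233) = -(11 + 1 + 1)²/3 + 53124 = -⅓*13² + 53124 = -⅓*169 + 53124 = -169/3 + 53124 = 159203/3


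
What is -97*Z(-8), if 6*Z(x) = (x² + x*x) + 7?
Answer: -4365/2 ≈ -2182.5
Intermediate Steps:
Z(x) = 7/6 + x²/3 (Z(x) = ((x² + x*x) + 7)/6 = ((x² + x²) + 7)/6 = (2*x² + 7)/6 = (7 + 2*x²)/6 = 7/6 + x²/3)
-97*Z(-8) = -97*(7/6 + (⅓)*(-8)²) = -97*(7/6 + (⅓)*64) = -97*(7/6 + 64/3) = -97*45/2 = -4365/2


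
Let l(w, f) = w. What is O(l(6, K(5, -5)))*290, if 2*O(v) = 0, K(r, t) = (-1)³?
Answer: 0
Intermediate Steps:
K(r, t) = -1
O(v) = 0 (O(v) = (½)*0 = 0)
O(l(6, K(5, -5)))*290 = 0*290 = 0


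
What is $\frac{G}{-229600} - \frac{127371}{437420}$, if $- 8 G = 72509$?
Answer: $- \frac{10111908301}{40172652800} \approx -0.25171$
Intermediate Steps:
$G = - \frac{72509}{8}$ ($G = \left(- \frac{1}{8}\right) 72509 = - \frac{72509}{8} \approx -9063.6$)
$\frac{G}{-229600} - \frac{127371}{437420} = - \frac{72509}{8 \left(-229600\right)} - \frac{127371}{437420} = \left(- \frac{72509}{8}\right) \left(- \frac{1}{229600}\right) - \frac{127371}{437420} = \frac{72509}{1836800} - \frac{127371}{437420} = - \frac{10111908301}{40172652800}$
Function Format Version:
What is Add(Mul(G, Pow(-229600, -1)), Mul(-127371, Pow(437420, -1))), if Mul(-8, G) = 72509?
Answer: Rational(-10111908301, 40172652800) ≈ -0.25171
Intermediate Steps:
G = Rational(-72509, 8) (G = Mul(Rational(-1, 8), 72509) = Rational(-72509, 8) ≈ -9063.6)
Add(Mul(G, Pow(-229600, -1)), Mul(-127371, Pow(437420, -1))) = Add(Mul(Rational(-72509, 8), Pow(-229600, -1)), Mul(-127371, Pow(437420, -1))) = Add(Mul(Rational(-72509, 8), Rational(-1, 229600)), Mul(-127371, Rational(1, 437420))) = Add(Rational(72509, 1836800), Rational(-127371, 437420)) = Rational(-10111908301, 40172652800)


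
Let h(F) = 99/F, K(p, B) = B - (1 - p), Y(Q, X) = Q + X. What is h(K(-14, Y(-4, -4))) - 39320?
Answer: -904459/23 ≈ -39324.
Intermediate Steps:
K(p, B) = -1 + B + p (K(p, B) = B + (-1 + p) = -1 + B + p)
h(K(-14, Y(-4, -4))) - 39320 = 99/(-1 + (-4 - 4) - 14) - 39320 = 99/(-1 - 8 - 14) - 39320 = 99/(-23) - 39320 = 99*(-1/23) - 39320 = -99/23 - 39320 = -904459/23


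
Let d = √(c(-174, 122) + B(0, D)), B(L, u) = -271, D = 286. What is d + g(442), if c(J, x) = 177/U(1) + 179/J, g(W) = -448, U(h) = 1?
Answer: -448 + I*√2877090/174 ≈ -448.0 + 9.7483*I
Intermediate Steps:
c(J, x) = 177 + 179/J (c(J, x) = 177/1 + 179/J = 177*1 + 179/J = 177 + 179/J)
d = I*√2877090/174 (d = √((177 + 179/(-174)) - 271) = √((177 + 179*(-1/174)) - 271) = √((177 - 179/174) - 271) = √(30619/174 - 271) = √(-16535/174) = I*√2877090/174 ≈ 9.7483*I)
d + g(442) = I*√2877090/174 - 448 = -448 + I*√2877090/174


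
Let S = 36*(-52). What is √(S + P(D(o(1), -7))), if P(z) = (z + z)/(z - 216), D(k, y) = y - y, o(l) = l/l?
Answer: 12*I*√13 ≈ 43.267*I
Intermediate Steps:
o(l) = 1
D(k, y) = 0
P(z) = 2*z/(-216 + z) (P(z) = (2*z)/(-216 + z) = 2*z/(-216 + z))
S = -1872
√(S + P(D(o(1), -7))) = √(-1872 + 2*0/(-216 + 0)) = √(-1872 + 2*0/(-216)) = √(-1872 + 2*0*(-1/216)) = √(-1872 + 0) = √(-1872) = 12*I*√13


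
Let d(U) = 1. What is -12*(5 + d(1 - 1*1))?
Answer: -72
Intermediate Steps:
-12*(5 + d(1 - 1*1)) = -12*(5 + 1) = -12*6 = -72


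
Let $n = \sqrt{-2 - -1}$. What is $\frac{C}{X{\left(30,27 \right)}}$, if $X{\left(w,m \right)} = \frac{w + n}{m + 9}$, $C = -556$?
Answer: $- \frac{600480}{901} + \frac{20016 i}{901} \approx -666.46 + 22.215 i$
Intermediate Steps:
$n = i$ ($n = \sqrt{-2 + \left(-3 + 4\right)} = \sqrt{-2 + 1} = \sqrt{-1} = i \approx 1.0 i$)
$X{\left(w,m \right)} = \frac{i + w}{9 + m}$ ($X{\left(w,m \right)} = \frac{w + i}{m + 9} = \frac{i + w}{9 + m}$)
$\frac{C}{X{\left(30,27 \right)}} = - \frac{556}{\frac{1}{9 + 27} \left(i + 30\right)} = - \frac{556}{\frac{1}{36} \left(30 + i\right)} = - \frac{556}{\frac{5}{6} + \frac{i}{36}} = - 556 \frac{1296 \left(\frac{5}{6} - \frac{i}{36}\right)}{901} = - \frac{720576 \left(\frac{5}{6} - \frac{i}{36}\right)}{901}$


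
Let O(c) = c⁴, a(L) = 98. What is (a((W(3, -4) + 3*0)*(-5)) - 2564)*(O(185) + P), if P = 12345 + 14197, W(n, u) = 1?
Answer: -2888616093822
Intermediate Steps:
P = 26542
(a((W(3, -4) + 3*0)*(-5)) - 2564)*(O(185) + P) = (98 - 2564)*(185⁴ + 26542) = -2466*(1171350625 + 26542) = -2466*1171377167 = -2888616093822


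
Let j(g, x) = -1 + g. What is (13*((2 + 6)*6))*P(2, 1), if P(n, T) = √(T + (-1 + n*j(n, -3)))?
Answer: 624*√2 ≈ 882.47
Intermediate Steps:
P(n, T) = √(-1 + T + n*(-1 + n)) (P(n, T) = √(T + (-1 + n*(-1 + n))) = √(-1 + T + n*(-1 + n)))
(13*((2 + 6)*6))*P(2, 1) = (13*((2 + 6)*6))*√(-1 + 1 + 2*(-1 + 2)) = (13*(8*6))*√(-1 + 1 + 2*1) = (13*48)*√(-1 + 1 + 2) = 624*√2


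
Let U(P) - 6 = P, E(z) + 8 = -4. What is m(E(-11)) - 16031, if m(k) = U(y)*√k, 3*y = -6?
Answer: -16031 + 8*I*√3 ≈ -16031.0 + 13.856*I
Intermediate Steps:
y = -2 (y = (⅓)*(-6) = -2)
E(z) = -12 (E(z) = -8 - 4 = -12)
U(P) = 6 + P
m(k) = 4*√k (m(k) = (6 - 2)*√k = 4*√k)
m(E(-11)) - 16031 = 4*√(-12) - 16031 = 4*(2*I*√3) - 16031 = 8*I*√3 - 16031 = -16031 + 8*I*√3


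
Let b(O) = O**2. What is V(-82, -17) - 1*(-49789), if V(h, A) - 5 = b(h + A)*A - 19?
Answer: -116842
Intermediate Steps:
V(h, A) = -14 + A*(A + h)**2 (V(h, A) = 5 + ((h + A)**2*A - 19) = 5 + ((A + h)**2*A - 19) = 5 + (A*(A + h)**2 - 19) = 5 + (-19 + A*(A + h)**2) = -14 + A*(A + h)**2)
V(-82, -17) - 1*(-49789) = (-14 - 17*(-17 - 82)**2) - 1*(-49789) = (-14 - 17*(-99)**2) + 49789 = (-14 - 17*9801) + 49789 = (-14 - 166617) + 49789 = -166631 + 49789 = -116842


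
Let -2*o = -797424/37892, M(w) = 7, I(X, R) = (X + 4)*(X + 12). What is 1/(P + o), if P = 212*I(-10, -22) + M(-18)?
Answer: -9473/23933323 ≈ -0.00039581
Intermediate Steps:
I(X, R) = (4 + X)*(12 + X)
P = -2537 (P = 212*(48 + (-10)**2 + 16*(-10)) + 7 = 212*(48 + 100 - 160) + 7 = 212*(-12) + 7 = -2544 + 7 = -2537)
o = 99678/9473 (o = -(-398712)/37892 = -1/2*(-199356/9473) = 99678/9473 ≈ 10.522)
1/(P + o) = 1/(-2537 + 99678/9473) = 1/(-23933323/9473) = -9473/23933323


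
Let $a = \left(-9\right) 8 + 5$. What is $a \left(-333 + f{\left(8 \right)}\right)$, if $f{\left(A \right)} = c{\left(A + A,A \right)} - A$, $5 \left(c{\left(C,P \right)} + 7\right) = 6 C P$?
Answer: $\frac{65124}{5} \approx 13025.0$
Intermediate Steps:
$c{\left(C,P \right)} = -7 + \frac{6 C P}{5}$
$a = -67$ ($a = -72 + 5 = -67$)
$f{\left(A \right)} = -7 - A + \frac{12 A^{2}}{5}$ ($f{\left(A \right)} = \left(-7 + \frac{6 \left(A + A\right) A}{5}\right) - A = \left(-7 + \frac{6 \cdot 2 A A}{5}\right) - A = \left(-7 + \frac{12 A^{2}}{5}\right) - A = -7 - A + \frac{12 A^{2}}{5}$)
$a \left(-333 + f{\left(8 \right)}\right) = - 67 \left(-333 - \left(15 - \frac{768}{5}\right)\right) = - 67 \left(-333 - - \frac{693}{5}\right) = - 67 \left(-333 + \frac{693}{5}\right) = \left(-67\right) \left(- \frac{972}{5}\right) = \frac{65124}{5}$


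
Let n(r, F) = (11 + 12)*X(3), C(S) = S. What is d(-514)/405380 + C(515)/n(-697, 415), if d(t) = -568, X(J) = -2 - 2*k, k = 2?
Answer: -52212271/13985610 ≈ -3.7333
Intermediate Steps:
X(J) = -6 (X(J) = -2 - 2*2 = -2 - 4 = -6)
n(r, F) = -138 (n(r, F) = (11 + 12)*(-6) = 23*(-6) = -138)
d(-514)/405380 + C(515)/n(-697, 415) = -568/405380 + 515/(-138) = -568*1/405380 + 515*(-1/138) = -142/101345 - 515/138 = -52212271/13985610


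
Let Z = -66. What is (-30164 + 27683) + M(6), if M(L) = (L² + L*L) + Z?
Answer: -2475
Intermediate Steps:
M(L) = -66 + 2*L² (M(L) = (L² + L*L) - 66 = (L² + L²) - 66 = 2*L² - 66 = -66 + 2*L²)
(-30164 + 27683) + M(6) = (-30164 + 27683) + (-66 + 2*6²) = -2481 + (-66 + 2*36) = -2481 + (-66 + 72) = -2481 + 6 = -2475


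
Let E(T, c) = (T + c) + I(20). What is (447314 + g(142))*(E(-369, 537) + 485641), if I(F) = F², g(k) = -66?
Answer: 217456002832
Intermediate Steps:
E(T, c) = 400 + T + c (E(T, c) = (T + c) + 20² = (T + c) + 400 = 400 + T + c)
(447314 + g(142))*(E(-369, 537) + 485641) = (447314 - 66)*((400 - 369 + 537) + 485641) = 447248*(568 + 485641) = 447248*486209 = 217456002832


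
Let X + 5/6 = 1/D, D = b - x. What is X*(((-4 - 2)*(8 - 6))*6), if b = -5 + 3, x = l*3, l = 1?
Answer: 372/5 ≈ 74.400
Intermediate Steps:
x = 3 (x = 1*3 = 3)
b = -2
D = -5 (D = -2 - 1*3 = -2 - 3 = -5)
X = -31/30 (X = -⅚ + 1/(-5) = -⅚ - ⅕ = -31/30 ≈ -1.0333)
X*(((-4 - 2)*(8 - 6))*6) = -31*(-4 - 2)*(8 - 6)*6/30 = -31*(-6*2)*6/30 = -(-62)*6/5 = -31/30*(-72) = 372/5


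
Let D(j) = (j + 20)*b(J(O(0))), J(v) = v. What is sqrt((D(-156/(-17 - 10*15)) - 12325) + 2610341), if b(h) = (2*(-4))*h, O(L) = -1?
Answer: 8*sqrt(1132199045)/167 ≈ 1611.9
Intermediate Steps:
b(h) = -8*h
D(j) = 160 + 8*j (D(j) = (j + 20)*(-8*(-1)) = (20 + j)*8 = 160 + 8*j)
sqrt((D(-156/(-17 - 10*15)) - 12325) + 2610341) = sqrt(((160 + 8*(-156/(-17 - 10*15))) - 12325) + 2610341) = sqrt(((160 + 8*(-156/(-17 - 150))) - 12325) + 2610341) = sqrt(((160 + 8*(-156/(-167))) - 12325) + 2610341) = sqrt(((160 + 8*(-156*(-1/167))) - 12325) + 2610341) = sqrt(((160 + 8*(156/167)) - 12325) + 2610341) = sqrt(((160 + 1248/167) - 12325) + 2610341) = sqrt((27968/167 - 12325) + 2610341) = sqrt(-2030307/167 + 2610341) = sqrt(433896640/167) = 8*sqrt(1132199045)/167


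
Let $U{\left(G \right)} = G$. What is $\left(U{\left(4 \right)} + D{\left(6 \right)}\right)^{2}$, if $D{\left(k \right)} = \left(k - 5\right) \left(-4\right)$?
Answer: $0$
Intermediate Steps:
$D{\left(k \right)} = 20 - 4 k$ ($D{\left(k \right)} = \left(-5 + k\right) \left(-4\right) = 20 - 4 k$)
$\left(U{\left(4 \right)} + D{\left(6 \right)}\right)^{2} = \left(4 + \left(20 - 24\right)\right)^{2} = \left(4 - 4\right)^{2} = 0^{2} = 0$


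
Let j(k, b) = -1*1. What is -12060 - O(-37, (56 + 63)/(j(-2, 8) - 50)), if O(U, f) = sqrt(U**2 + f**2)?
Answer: -12060 - sqrt(12370)/3 ≈ -12097.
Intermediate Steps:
j(k, b) = -1
-12060 - O(-37, (56 + 63)/(j(-2, 8) - 50)) = -12060 - sqrt((-37)**2 + ((56 + 63)/(-1 - 50))**2) = -12060 - sqrt(1369 + (119/(-51))**2) = -12060 - sqrt(1369 + (119*(-1/51))**2) = -12060 - sqrt(1369 + (-7/3)**2) = -12060 - sqrt(1369 + 49/9) = -12060 - sqrt(12370/9) = -12060 - sqrt(12370)/3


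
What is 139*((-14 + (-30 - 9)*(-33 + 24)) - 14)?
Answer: 44897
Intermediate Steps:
139*((-14 + (-30 - 9)*(-33 + 24)) - 14) = 139*((-14 - 39*(-9)) - 14) = 139*((-14 + 351) - 14) = 139*(337 - 14) = 139*323 = 44897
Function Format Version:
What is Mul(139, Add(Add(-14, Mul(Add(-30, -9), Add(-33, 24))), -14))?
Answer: 44897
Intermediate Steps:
Mul(139, Add(Add(-14, Mul(Add(-30, -9), Add(-33, 24))), -14)) = Mul(139, Add(Add(-14, Mul(-39, -9)), -14)) = Mul(139, Add(Add(-14, 351), -14)) = Mul(139, Add(337, -14)) = Mul(139, 323) = 44897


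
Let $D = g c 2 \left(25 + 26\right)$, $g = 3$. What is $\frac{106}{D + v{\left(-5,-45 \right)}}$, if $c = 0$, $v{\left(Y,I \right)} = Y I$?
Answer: $\frac{106}{225} \approx 0.47111$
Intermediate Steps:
$v{\left(Y,I \right)} = I Y$
$D = 0$ ($D = 3 \cdot 0 \cdot 2 \left(25 + 26\right) = 0 \cdot 2 \cdot 51 = 0 \cdot 51 = 0$)
$\frac{106}{D + v{\left(-5,-45 \right)}} = \frac{106}{0 - -225} = \frac{106}{0 + 225} = \frac{106}{225}$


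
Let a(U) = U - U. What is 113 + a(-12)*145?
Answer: 113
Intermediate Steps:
a(U) = 0
113 + a(-12)*145 = 113 + 0*145 = 113 + 0 = 113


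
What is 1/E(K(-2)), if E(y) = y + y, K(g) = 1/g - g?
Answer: 1/3 ≈ 0.33333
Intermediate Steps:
E(y) = 2*y
1/E(K(-2)) = 1/(2*(1/(-2) - 1*(-2))) = 1/(2*(-1/2 + 2)) = 1/(2*(3/2)) = 1/3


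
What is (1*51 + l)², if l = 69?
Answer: 14400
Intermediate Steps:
(1*51 + l)² = (1*51 + 69)² = (51 + 69)² = 120² = 14400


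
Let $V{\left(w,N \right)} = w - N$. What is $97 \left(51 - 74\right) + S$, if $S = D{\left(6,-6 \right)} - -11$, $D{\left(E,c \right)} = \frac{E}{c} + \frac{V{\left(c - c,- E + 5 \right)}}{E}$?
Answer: $- \frac{13325}{6} \approx -2220.8$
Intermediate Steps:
$D{\left(E,c \right)} = \frac{E}{c} + \frac{-5 + E}{E}$ ($D{\left(E,c \right)} = \frac{E}{c} + \frac{\left(c - c\right) - \left(- E + 5\right)}{E} = \frac{E}{c} + \frac{0 - \left(5 - E\right)}{E} = \frac{E}{c} + \frac{0 + \left(-5 + E\right)}{E} = \frac{E}{c} + \frac{-5 + E}{E}$)
$S = \frac{61}{6}$ ($S = \left(1 - \frac{5}{6} + \frac{6}{-6}\right) - -11 = \left(1 - \frac{5}{6} + 6 \left(- \frac{1}{6}\right)\right) + 11 = \left(1 - \frac{5}{6} - 1\right) + 11 = - \frac{5}{6} + 11 = \frac{61}{6} \approx 10.167$)
$97 \left(51 - 74\right) + S = 97 \left(51 - 74\right) + \frac{61}{6} = 97 \left(-23\right) + \frac{61}{6} = -2231 + \frac{61}{6} = - \frac{13325}{6}$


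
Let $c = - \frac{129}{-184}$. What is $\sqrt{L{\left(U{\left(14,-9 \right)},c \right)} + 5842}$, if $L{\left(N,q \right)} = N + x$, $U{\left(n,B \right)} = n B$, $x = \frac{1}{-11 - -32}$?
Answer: $\frac{\sqrt{2520777}}{21} \approx 75.604$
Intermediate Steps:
$c = \frac{129}{184}$ ($c = \left(-129\right) \left(- \frac{1}{184}\right) = \frac{129}{184} \approx 0.70109$)
$x = \frac{1}{21}$ ($x = \frac{1}{-11 + \left(-8 + 40\right)} = \frac{1}{-11 + 32} = \frac{1}{21} \approx 0.047619$)
$U{\left(n,B \right)} = B n$
$L{\left(N,q \right)} = \frac{1}{21} + N$ ($L{\left(N,q \right)} = N + \frac{1}{21} = \frac{1}{21} + N$)
$\sqrt{L{\left(U{\left(14,-9 \right)},c \right)} + 5842} = \sqrt{\left(\frac{1}{21} - 126\right) + 5842} = \sqrt{- \frac{2645}{21} + 5842} = \sqrt{\frac{120037}{21}} = \frac{\sqrt{2520777}}{21}$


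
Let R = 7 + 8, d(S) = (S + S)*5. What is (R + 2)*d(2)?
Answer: 340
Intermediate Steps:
d(S) = 10*S (d(S) = (2*S)*5 = 10*S)
R = 15
(R + 2)*d(2) = (15 + 2)*(10*2) = 17*20 = 340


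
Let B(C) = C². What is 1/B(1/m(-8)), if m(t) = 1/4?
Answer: 1/16 ≈ 0.062500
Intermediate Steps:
m(t) = ¼
1/B(1/m(-8)) = 1/((1/(¼))²) = 1/(4²) = 1/16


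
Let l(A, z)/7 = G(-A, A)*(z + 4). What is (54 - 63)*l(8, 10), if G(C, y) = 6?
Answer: -5292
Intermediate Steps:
l(A, z) = 168 + 42*z (l(A, z) = 7*(6*(z + 4)) = 7*(6*(4 + z)) = 7*(24 + 6*z) = 168 + 42*z)
(54 - 63)*l(8, 10) = (54 - 63)*(168 + 42*10) = -9*(168 + 420) = -9*588 = -5292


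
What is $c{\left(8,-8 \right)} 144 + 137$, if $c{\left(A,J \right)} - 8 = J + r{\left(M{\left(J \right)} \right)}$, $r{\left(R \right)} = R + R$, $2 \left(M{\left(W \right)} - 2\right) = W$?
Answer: $-439$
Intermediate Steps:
$M{\left(W \right)} = 2 + \frac{W}{2}$
$r{\left(R \right)} = 2 R$
$c{\left(A,J \right)} = 12 + 2 J$ ($c{\left(A,J \right)} = 8 + \left(J + 2 \left(2 + \frac{J}{2}\right)\right) = 8 + \left(J + \left(4 + J\right)\right) = 8 + \left(4 + 2 J\right) = 12 + 2 J$)
$c{\left(8,-8 \right)} 144 + 137 = \left(12 + 2 \left(-8\right)\right) 144 + 137 = \left(12 - 16\right) 144 + 137 = \left(-4\right) 144 + 137 = -576 + 137 = -439$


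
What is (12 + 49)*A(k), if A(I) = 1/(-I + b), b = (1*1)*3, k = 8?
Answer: -61/5 ≈ -12.200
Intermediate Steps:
b = 3 (b = 1*3 = 3)
A(I) = 1/(3 - I) (A(I) = 1/(-I + 3) = 1/(3 - I))
(12 + 49)*A(k) = (12 + 49)*(-1/(-3 + 8)) = 61*(-1/5) = -61/5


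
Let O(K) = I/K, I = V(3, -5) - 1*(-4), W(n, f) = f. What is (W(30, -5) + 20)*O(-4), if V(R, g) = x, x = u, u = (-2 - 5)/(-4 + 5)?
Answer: 45/4 ≈ 11.250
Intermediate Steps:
u = -7 (u = -7/1 = -7*1 = -7)
x = -7
V(R, g) = -7
I = -3 (I = -7 - 1*(-4) = -7 + 4 = -3)
O(K) = -3/K
(W(30, -5) + 20)*O(-4) = (-5 + 20)*(-3/(-4)) = 15*(-3*(-1/4)) = 15*(3/4) = 45/4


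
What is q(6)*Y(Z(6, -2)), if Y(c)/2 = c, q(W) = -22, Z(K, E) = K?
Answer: -264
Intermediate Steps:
Y(c) = 2*c
q(6)*Y(Z(6, -2)) = -44*6 = -22*12 = -264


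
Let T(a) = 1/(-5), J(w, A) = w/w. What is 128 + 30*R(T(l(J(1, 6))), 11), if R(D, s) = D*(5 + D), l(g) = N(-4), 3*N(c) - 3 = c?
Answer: 496/5 ≈ 99.200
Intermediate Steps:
J(w, A) = 1
N(c) = 1 + c/3
l(g) = -⅓ (l(g) = 1 + (⅓)*(-4) = 1 - 4/3 = -⅓)
T(a) = -⅕
128 + 30*R(T(l(J(1, 6))), 11) = 128 + 30*(-(5 - ⅕)/5) = 128 + 30*(-⅕*24/5) = 128 + 30*(-24/25) = 128 - 144/5 = 496/5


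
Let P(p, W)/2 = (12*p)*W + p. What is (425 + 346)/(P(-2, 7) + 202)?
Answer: -257/46 ≈ -5.5870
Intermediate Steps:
P(p, W) = 2*p + 24*W*p (P(p, W) = 2*((12*p)*W + p) = 2*(12*W*p + p) = 2*(p + 12*W*p) = 2*p + 24*W*p)
(425 + 346)/(P(-2, 7) + 202) = (425 + 346)/(2*(-2)*(1 + 12*7) + 202) = 771/(2*(-2)*(1 + 84) + 202) = 771/(2*(-2)*85 + 202) = 771/(-340 + 202) = 771/(-138) = 771*(-1/138) = -257/46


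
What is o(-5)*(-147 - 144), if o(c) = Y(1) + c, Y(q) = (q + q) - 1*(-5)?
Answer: -582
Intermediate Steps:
Y(q) = 5 + 2*q (Y(q) = 2*q + 5 = 5 + 2*q)
o(c) = 7 + c (o(c) = (5 + 2*1) + c = (5 + 2) + c = 7 + c)
o(-5)*(-147 - 144) = (7 - 5)*(-147 - 144) = 2*(-291) = -582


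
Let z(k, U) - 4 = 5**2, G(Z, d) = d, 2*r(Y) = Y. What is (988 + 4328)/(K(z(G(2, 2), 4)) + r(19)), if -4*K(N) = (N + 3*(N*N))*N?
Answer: -10632/36985 ≈ -0.28747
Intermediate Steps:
r(Y) = Y/2
z(k, U) = 29 (z(k, U) = 4 + 5**2 = 4 + 25 = 29)
K(N) = -N*(N + 3*N**2)/4 (K(N) = -(N + 3*(N*N))*N/4 = -(N + 3*N**2)*N/4 = -N*(N + 3*N**2)/4)
(988 + 4328)/(K(z(G(2, 2), 4)) + r(19)) = (988 + 4328)/((1/4)*29**2*(-1 - 3*29) + (1/2)*19) = 5316/((1/4)*841*(-1 - 87) + 19/2) = 5316/((1/4)*841*(-88) + 19/2) = 5316/(-18502 + 19/2) = 5316/(-36985/2) = 5316*(-2/36985) = -10632/36985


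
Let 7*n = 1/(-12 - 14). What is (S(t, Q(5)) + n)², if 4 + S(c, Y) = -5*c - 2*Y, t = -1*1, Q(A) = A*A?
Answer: 79548561/33124 ≈ 2401.5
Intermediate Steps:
Q(A) = A²
t = -1
S(c, Y) = -4 - 5*c - 2*Y (S(c, Y) = -4 + (-5*c - 2*Y) = -4 - 5*c - 2*Y)
n = -1/182 (n = 1/(7*(-12 - 14)) = (⅐)/(-26) = (⅐)*(-1/26) = -1/182 ≈ -0.0054945)
(S(t, Q(5)) + n)² = ((-4 - 5*(-1) - 2*5²) - 1/182)² = ((-4 + 5 - 2*25) - 1/182)² = ((-4 + 5 - 50) - 1/182)² = (-49 - 1/182)² = (-8919/182)² = 79548561/33124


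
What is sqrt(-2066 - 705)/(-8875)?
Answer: -I*sqrt(2771)/8875 ≈ -0.0059313*I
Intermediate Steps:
sqrt(-2066 - 705)/(-8875) = sqrt(-2771)*(-1/8875) = (I*sqrt(2771))*(-1/8875) = -I*sqrt(2771)/8875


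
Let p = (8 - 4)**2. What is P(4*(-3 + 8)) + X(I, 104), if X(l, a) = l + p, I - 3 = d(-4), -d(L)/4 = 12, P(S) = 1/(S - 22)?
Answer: -59/2 ≈ -29.500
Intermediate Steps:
P(S) = 1/(-22 + S)
d(L) = -48 (d(L) = -4*12 = -48)
I = -45 (I = 3 - 48 = -45)
p = 16 (p = 4**2 = 16)
X(l, a) = 16 + l (X(l, a) = l + 16 = 16 + l)
P(4*(-3 + 8)) + X(I, 104) = 1/(-22 + 4*(-3 + 8)) + (16 - 45) = 1/(-22 + 4*5) - 29 = 1/(-22 + 20) - 29 = 1/(-2) - 29 = -1/2 - 29 = -59/2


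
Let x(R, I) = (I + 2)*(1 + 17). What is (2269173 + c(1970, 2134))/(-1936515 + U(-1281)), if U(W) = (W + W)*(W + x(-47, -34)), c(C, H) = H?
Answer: 2271307/2821119 ≈ 0.80511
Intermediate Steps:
x(R, I) = 36 + 18*I (x(R, I) = (2 + I)*18 = 36 + 18*I)
U(W) = 2*W*(-576 + W) (U(W) = (W + W)*(W + (36 + 18*(-34))) = (2*W)*(W + (36 - 612)) = (2*W)*(W - 576) = (2*W)*(-576 + W) = 2*W*(-576 + W))
(2269173 + c(1970, 2134))/(-1936515 + U(-1281)) = (2269173 + 2134)/(-1936515 + 2*(-1281)*(-576 - 1281)) = 2271307/(-1936515 + 2*(-1281)*(-1857)) = 2271307/(-1936515 + 4757634) = 2271307/2821119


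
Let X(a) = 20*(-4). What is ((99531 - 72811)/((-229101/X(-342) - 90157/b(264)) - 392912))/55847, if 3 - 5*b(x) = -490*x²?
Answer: -73001269516800/59513040938032998239 ≈ -1.2266e-6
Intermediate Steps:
X(a) = -80
b(x) = ⅗ + 98*x² (b(x) = ⅗ - (-98)*x² = ⅗ + 98*x²)
((99531 - 72811)/((-229101/X(-342) - 90157/b(264)) - 392912))/55847 = ((99531 - 72811)/((-229101/(-80) - 90157/(⅗ + 98*264²)) - 392912))/55847 = (26720/((-229101*(-1/80) - 90157/(⅗ + 98*69696)) - 392912))*(1/55847) = (26720/((229101/80 - 90157/(⅗ + 6830208)) - 392912))*(1/55847) = (26720/((229101/80 - 90157/34151043/5) - 392912))*(1/55847) = (26720/((229101/80 - 90157*5/34151043) - 392912))*(1/55847) = (26720/((229101/80 - 450785/34151043) - 392912))*(1/55847) = (26720/(7824002039543/2732083440 - 392912))*(1/55847) = (26720/(-1065644366537737/2732083440))*(1/55847) = (26720*(-2732083440/1065644366537737))*(1/55847) = -73001269516800/1065644366537737*1/55847 = -73001269516800/59513040938032998239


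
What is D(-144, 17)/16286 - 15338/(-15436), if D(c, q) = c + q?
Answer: 1822311/1848461 ≈ 0.98585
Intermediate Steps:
D(-144, 17)/16286 - 15338/(-15436) = (-144 + 17)/16286 - 15338/(-15436) = -127*1/16286 - 15338*(-1/15436) = -127/16286 + 7669/7718 = 1822311/1848461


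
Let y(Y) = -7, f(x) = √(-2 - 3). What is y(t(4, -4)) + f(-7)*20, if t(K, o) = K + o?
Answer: -7 + 20*I*√5 ≈ -7.0 + 44.721*I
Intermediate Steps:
f(x) = I*√5 (f(x) = √(-5) = I*√5)
y(t(4, -4)) + f(-7)*20 = -7 + (I*√5)*20 = -7 + 20*I*√5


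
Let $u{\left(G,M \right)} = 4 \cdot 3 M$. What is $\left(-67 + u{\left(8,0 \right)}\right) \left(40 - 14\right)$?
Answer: $-1742$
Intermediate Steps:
$u{\left(G,M \right)} = 12 M$
$\left(-67 + u{\left(8,0 \right)}\right) \left(40 - 14\right) = \left(-67 + 12 \cdot 0\right) \left(40 - 14\right) = \left(-67 + 0\right) 26 = \left(-67\right) 26 = -1742$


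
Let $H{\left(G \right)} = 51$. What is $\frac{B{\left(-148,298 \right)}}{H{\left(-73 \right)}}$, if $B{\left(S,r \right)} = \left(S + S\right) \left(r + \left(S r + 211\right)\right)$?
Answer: $\frac{12904120}{51} \approx 2.5302 \cdot 10^{5}$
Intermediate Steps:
$B{\left(S,r \right)} = 2 S \left(211 + r + S r\right)$ ($B{\left(S,r \right)} = 2 S \left(r + \left(211 + S r\right)\right) = 2 S \left(211 + r + S r\right)$)
$\frac{B{\left(-148,298 \right)}}{H{\left(-73 \right)}} = \frac{2 \left(-148\right) \left(211 + 298 - 44104\right)}{51} = 2 \left(-148\right) \left(211 + 298 - 44104\right) \frac{1}{51} = 2 \left(-148\right) \left(-43595\right) \frac{1}{51} = 12904120 \cdot \frac{1}{51} = \frac{12904120}{51}$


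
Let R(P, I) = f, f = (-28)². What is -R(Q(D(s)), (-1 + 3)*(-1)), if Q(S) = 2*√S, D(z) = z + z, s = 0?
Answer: -784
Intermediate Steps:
f = 784
D(z) = 2*z
R(P, I) = 784
-R(Q(D(s)), (-1 + 3)*(-1)) = -1*784 = -784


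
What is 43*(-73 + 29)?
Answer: -1892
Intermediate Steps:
43*(-73 + 29) = 43*(-44) = -1892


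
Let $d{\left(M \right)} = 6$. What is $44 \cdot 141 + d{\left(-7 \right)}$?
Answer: $6210$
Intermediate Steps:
$44 \cdot 141 + d{\left(-7 \right)} = 44 \cdot 141 + 6 = 6204 + 6 = 6210$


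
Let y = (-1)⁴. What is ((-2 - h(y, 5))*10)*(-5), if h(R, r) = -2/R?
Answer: 0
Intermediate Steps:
y = 1
((-2 - h(y, 5))*10)*(-5) = ((-2 - (-2)/1)*10)*(-5) = ((-2 - (-2))*10)*(-5) = ((-2 - 1*(-2))*10)*(-5) = ((-2 + 2)*10)*(-5) = (0*10)*(-5) = 0*(-5) = 0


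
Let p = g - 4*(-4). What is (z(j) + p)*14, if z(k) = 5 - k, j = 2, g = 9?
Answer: 392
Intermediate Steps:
p = 25 (p = 9 - 4*(-4) = 9 - 1*(-16) = 9 + 16 = 25)
(z(j) + p)*14 = ((5 - 1*2) + 25)*14 = ((5 - 2) + 25)*14 = (3 + 25)*14 = 28*14 = 392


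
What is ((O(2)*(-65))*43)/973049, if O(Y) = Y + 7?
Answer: -25155/973049 ≈ -0.025852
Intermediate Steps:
O(Y) = 7 + Y
((O(2)*(-65))*43)/973049 = (((7 + 2)*(-65))*43)/973049 = ((9*(-65))*43)*(1/973049) = -585*43*(1/973049) = -25155*1/973049 = -25155/973049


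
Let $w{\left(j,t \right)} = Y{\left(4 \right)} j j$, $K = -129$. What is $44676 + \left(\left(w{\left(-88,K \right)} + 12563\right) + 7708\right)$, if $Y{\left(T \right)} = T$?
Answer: $95923$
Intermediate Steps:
$w{\left(j,t \right)} = 4 j^{2}$ ($w{\left(j,t \right)} = 4 j j = 4 j^{2}$)
$44676 + \left(\left(w{\left(-88,K \right)} + 12563\right) + 7708\right) = 44676 + \left(\left(4 \left(-88\right)^{2} + 12563\right) + 7708\right) = 44676 + \left(\left(4 \cdot 7744 + 12563\right) + 7708\right) = 44676 + \left(\left(30976 + 12563\right) + 7708\right) = 44676 + \left(43539 + 7708\right) = 44676 + 51247 = 95923$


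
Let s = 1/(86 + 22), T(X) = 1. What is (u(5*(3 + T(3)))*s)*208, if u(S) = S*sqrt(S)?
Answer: 2080*sqrt(5)/27 ≈ 172.26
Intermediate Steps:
s = 1/108 ≈ 0.0092593
u(S) = S**(3/2)
(u(5*(3 + T(3)))*s)*208 = ((5*(3 + 1))**(3/2)*(1/108))*208 = ((5*4)**(3/2)*(1/108))*208 = (20**(3/2)*(1/108))*208 = ((40*sqrt(5))*(1/108))*208 = (10*sqrt(5)/27)*208 = 2080*sqrt(5)/27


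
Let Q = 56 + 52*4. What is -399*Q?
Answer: -105336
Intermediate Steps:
Q = 264 (Q = 56 + 208 = 264)
-399*Q = -399*264 = -105336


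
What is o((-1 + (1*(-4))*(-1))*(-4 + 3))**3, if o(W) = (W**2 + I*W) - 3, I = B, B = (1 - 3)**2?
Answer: -216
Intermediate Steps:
B = 4 (B = (-2)**2 = 4)
I = 4
o(W) = -3 + W**2 + 4*W (o(W) = (W**2 + 4*W) - 3 = -3 + W**2 + 4*W)
o((-1 + (1*(-4))*(-1))*(-4 + 3))**3 = (-3 + ((-1 + (1*(-4))*(-1))*(-4 + 3))**2 + 4*((-1 + (1*(-4))*(-1))*(-4 + 3)))**3 = (-3 + ((-1 - 4*(-1))*(-1))**2 + 4*((-1 - 4*(-1))*(-1)))**3 = (-3 + ((-1 + 4)*(-1))**2 + 4*((-1 + 4)*(-1)))**3 = (-3 + (3*(-1))**2 + 4*(3*(-1)))**3 = (-3 + (-3)**2 + 4*(-3))**3 = (-3 + 9 - 12)**3 = (-6)**3 = -216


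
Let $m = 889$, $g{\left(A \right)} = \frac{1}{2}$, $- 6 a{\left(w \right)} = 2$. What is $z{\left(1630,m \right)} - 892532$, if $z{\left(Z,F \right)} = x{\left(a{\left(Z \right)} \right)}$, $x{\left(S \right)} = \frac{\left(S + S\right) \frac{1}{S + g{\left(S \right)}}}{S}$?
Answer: $-892520$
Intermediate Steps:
$a{\left(w \right)} = - \frac{1}{3}$ ($a{\left(w \right)} = \left(- \frac{1}{6}\right) 2 = - \frac{1}{3}$)
$g{\left(A \right)} = \frac{1}{2}$
$x{\left(S \right)} = \frac{2}{\frac{1}{2} + S}$ ($x{\left(S \right)} = \frac{\left(S + S\right) \frac{1}{S + \frac{1}{2}}}{S} = \frac{2 S \frac{1}{\frac{1}{2} + S}}{S} = \frac{2}{\frac{1}{2} + S}$)
$z{\left(Z,F \right)} = 12$ ($z{\left(Z,F \right)} = \frac{4}{1 + 2 \left(- \frac{1}{3}\right)} = \frac{4}{1 - \frac{2}{3}} = 4 \frac{1}{\frac{1}{3}} = 4 \cdot 3 = 12$)
$z{\left(1630,m \right)} - 892532 = 12 - 892532 = -892520$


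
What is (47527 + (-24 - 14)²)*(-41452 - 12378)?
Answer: -2636108930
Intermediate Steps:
(47527 + (-24 - 14)²)*(-41452 - 12378) = (47527 + (-38)²)*(-53830) = (47527 + 1444)*(-53830) = 48971*(-53830) = -2636108930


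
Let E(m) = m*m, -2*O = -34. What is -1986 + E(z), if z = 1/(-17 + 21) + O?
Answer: -27015/16 ≈ -1688.4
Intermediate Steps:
O = 17 (O = -½*(-34) = 17)
z = 69/4 (z = 1/(-17 + 21) + 17 = 1/4 + 17 = ¼ + 17 = 69/4 ≈ 17.250)
E(m) = m²
-1986 + E(z) = -1986 + (69/4)² = -1986 + 4761/16 = -27015/16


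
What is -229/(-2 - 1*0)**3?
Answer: 229/8 ≈ 28.625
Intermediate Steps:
-229/(-2 - 1*0)**3 = -229/(-2 + 0)**3 = -229/((-2)**3) = -229/(-8) = -229*(-1/8) = 229/8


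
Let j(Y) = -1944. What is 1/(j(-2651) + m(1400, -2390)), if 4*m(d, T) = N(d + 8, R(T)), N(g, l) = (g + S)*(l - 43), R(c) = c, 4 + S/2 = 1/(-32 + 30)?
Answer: -4/3411543 ≈ -1.1725e-6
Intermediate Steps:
S = -9 (S = -8 + 2/(-32 + 30) = -8 + 2/(-2) = -8 + 2*(-1/2) = -8 - 1 = -9)
N(g, l) = (-43 + l)*(-9 + g) (N(g, l) = (g - 9)*(l - 43) = (-9 + g)*(-43 + l) = (-43 + l)*(-9 + g))
m(d, T) = 43/4 - 43*d/4 - 9*T/4 + T*(8 + d)/4 (m(d, T) = (387 - 43*(d + 8) - 9*T + (d + 8)*T)/4 = (387 - 43*(8 + d) - 9*T + (8 + d)*T)/4 = (387 + (-344 - 43*d) - 9*T + T*(8 + d))/4 = (43 - 43*d - 9*T + T*(8 + d))/4 = 43/4 - 43*d/4 - 9*T/4 + T*(8 + d)/4)
1/(j(-2651) + m(1400, -2390)) = 1/(-1944 + (43/4 - 43/4*1400 - 1/4*(-2390) + (1/4)*(-2390)*1400)) = 1/(-1944 + (43/4 - 15050 + 1195/2 - 836500)) = 1/(-1944 - 3403767/4) = 1/(-3411543/4) = -4/3411543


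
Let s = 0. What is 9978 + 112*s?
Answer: 9978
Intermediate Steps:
9978 + 112*s = 9978 + 112*0 = 9978 + 0 = 9978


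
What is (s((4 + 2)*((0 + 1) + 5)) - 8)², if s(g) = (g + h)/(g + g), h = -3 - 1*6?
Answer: 3721/64 ≈ 58.141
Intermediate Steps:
h = -9 (h = -3 - 6 = -9)
s(g) = (-9 + g)/(2*g) (s(g) = (g - 9)/(g + g) = (-9 + g)/((2*g)) = (-9 + g)*(1/(2*g)) = (-9 + g)/(2*g))
(s((4 + 2)*((0 + 1) + 5)) - 8)² = ((-9 + (4 + 2)*((0 + 1) + 5))/(2*(((4 + 2)*((0 + 1) + 5)))) - 8)² = ((-9 + 6*(1 + 5))/(2*((6*(1 + 5)))) - 8)² = ((-9 + 6*6)/(2*((6*6))) - 8)² = ((½)*(-9 + 36)/36 - 8)² = ((½)*(1/36)*27 - 8)² = (3/8 - 8)² = (-61/8)² = 3721/64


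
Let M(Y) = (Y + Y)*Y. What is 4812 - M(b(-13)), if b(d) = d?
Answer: 4474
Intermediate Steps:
M(Y) = 2*Y² (M(Y) = (2*Y)*Y = 2*Y²)
4812 - M(b(-13)) = 4812 - 2*(-13)² = 4812 - 2*169 = 4812 - 1*338 = 4812 - 338 = 4474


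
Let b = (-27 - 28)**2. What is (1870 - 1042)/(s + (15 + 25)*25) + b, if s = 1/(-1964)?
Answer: 5942723167/1963999 ≈ 3025.8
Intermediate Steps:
s = -1/1964 ≈ -0.00050917
b = 3025 (b = (-55)**2 = 3025)
(1870 - 1042)/(s + (15 + 25)*25) + b = (1870 - 1042)/(-1/1964 + (15 + 25)*25) + 3025 = 828/(-1/1964 + 40*25) + 3025 = 828/(-1/1964 + 1000) + 3025 = 828/(1963999/1964) + 3025 = 828*(1964/1963999) + 3025 = 1626192/1963999 + 3025 = 5942723167/1963999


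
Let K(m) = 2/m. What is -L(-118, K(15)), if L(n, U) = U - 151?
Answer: 2263/15 ≈ 150.87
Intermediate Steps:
L(n, U) = -151 + U
-L(-118, K(15)) = -(-151 + 2/15) = -1*(-2263/15) = 2263/15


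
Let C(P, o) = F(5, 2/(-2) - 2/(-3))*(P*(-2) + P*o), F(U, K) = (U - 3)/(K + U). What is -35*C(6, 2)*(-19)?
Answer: 0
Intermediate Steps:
F(U, K) = (-3 + U)/(K + U)
C(P, o) = -6*P/7 + 3*P*o/7 (C(P, o) = ((-3 + 5)/((2/(-2) - 2/(-3)) + 5))*(P*(-2) + P*o) = (2/((2*(-½) - 2*(-⅓)) + 5))*(-2*P + P*o) = (2/((-1 + ⅔) + 5))*(-2*P + P*o) = (2/(-⅓ + 5))*(-2*P + P*o) = (2/(14/3))*(-2*P + P*o) = ((3/14)*2)*(-2*P + P*o) = 3*(-2*P + P*o)/7 = -6*P/7 + 3*P*o/7)
-35*C(6, 2)*(-19) = -15*6*(-2 + 2)*(-19) = -15*6*0*(-19) = -35*0*(-19) = 0*(-19) = 0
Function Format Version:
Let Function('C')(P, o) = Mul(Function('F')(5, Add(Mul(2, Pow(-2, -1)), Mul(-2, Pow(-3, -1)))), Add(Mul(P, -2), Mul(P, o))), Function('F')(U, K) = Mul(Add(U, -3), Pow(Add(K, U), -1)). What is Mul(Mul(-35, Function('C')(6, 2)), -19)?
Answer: 0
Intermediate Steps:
Function('F')(U, K) = Mul(Pow(Add(K, U), -1), Add(-3, U)) (Function('F')(U, K) = Mul(Add(-3, U), Pow(Add(K, U), -1)) = Mul(Pow(Add(K, U), -1), Add(-3, U)))
Function('C')(P, o) = Add(Mul(Rational(-6, 7), P), Mul(Rational(3, 7), P, o)) (Function('C')(P, o) = Mul(Mul(Pow(Add(Add(Mul(2, Pow(-2, -1)), Mul(-2, Pow(-3, -1))), 5), -1), Add(-3, 5)), Add(Mul(P, -2), Mul(P, o))) = Mul(Mul(Pow(Add(Add(Mul(2, Rational(-1, 2)), Mul(-2, Rational(-1, 3))), 5), -1), 2), Add(Mul(-2, P), Mul(P, o))) = Mul(Mul(Pow(Add(Add(-1, Rational(2, 3)), 5), -1), 2), Add(Mul(-2, P), Mul(P, o))) = Mul(Mul(Pow(Add(Rational(-1, 3), 5), -1), 2), Add(Mul(-2, P), Mul(P, o))) = Mul(Mul(Pow(Rational(14, 3), -1), 2), Add(Mul(-2, P), Mul(P, o))) = Mul(Mul(Rational(3, 14), 2), Add(Mul(-2, P), Mul(P, o))) = Mul(Rational(3, 7), Add(Mul(-2, P), Mul(P, o))) = Add(Mul(Rational(-6, 7), P), Mul(Rational(3, 7), P, o)))
Mul(Mul(-35, Function('C')(6, 2)), -19) = Mul(Mul(-35, Mul(Rational(3, 7), 6, Add(-2, 2))), -19) = Mul(Mul(-35, Mul(Rational(3, 7), 6, 0)), -19) = Mul(Mul(-35, 0), -19) = Mul(0, -19) = 0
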